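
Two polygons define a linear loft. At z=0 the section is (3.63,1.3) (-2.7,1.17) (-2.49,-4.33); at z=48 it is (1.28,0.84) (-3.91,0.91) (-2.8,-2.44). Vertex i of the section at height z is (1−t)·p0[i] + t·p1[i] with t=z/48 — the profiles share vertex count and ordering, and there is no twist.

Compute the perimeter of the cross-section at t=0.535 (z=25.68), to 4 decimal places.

Cross-section at t=0.535: each vertex is (1-t)·p0[i] + t·p1[i].
  v1: (1-0.535)·(3.63,1.3) + 0.535·(1.28,0.84) = (2.3727,1.0539)
  v2: (1-0.535)·(-2.7,1.17) + 0.535·(-3.91,0.91) = (-3.3474,1.0309)
  v3: (1-0.535)·(-2.49,-4.33) + 0.535·(-2.8,-2.44) = (-2.6559,-3.3188)
Perimeter = Σ |v_{i+1} − v_i|:
  edge 1→2: √(-5.7201² + -0.0230²) = 5.7201 (running 5.7201)
  edge 2→3: √(0.6915² + -4.3498²) = 4.4044 (running 10.1245)
  edge 3→1: √(5.0286² + 4.3727²) = 6.6639 (running 16.7884)
Perimeter = 16.7884

Perimeter at t=0.535: 16.7884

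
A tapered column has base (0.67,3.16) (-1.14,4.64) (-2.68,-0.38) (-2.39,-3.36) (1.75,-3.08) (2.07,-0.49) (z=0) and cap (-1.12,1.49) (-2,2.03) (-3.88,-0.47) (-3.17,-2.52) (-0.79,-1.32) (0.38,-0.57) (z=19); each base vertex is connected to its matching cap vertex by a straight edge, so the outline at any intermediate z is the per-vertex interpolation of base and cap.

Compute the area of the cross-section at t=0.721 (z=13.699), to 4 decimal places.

Area at t=0.721: 14.3893

Cross-section at t=0.721: each vertex is (1-t)·p0[i] + t·p1[i].
  v1: (1-0.721)·(0.67,3.16) + 0.721·(-1.12,1.49) = (-0.6206,1.9559)
  v2: (1-0.721)·(-1.14,4.64) + 0.721·(-2,2.03) = (-1.7601,2.7582)
  v3: (1-0.721)·(-2.68,-0.38) + 0.721·(-3.88,-0.47) = (-3.5452,-0.4449)
  v4: (1-0.721)·(-2.39,-3.36) + 0.721·(-3.17,-2.52) = (-2.9524,-2.7544)
  v5: (1-0.721)·(1.75,-3.08) + 0.721·(-0.79,-1.32) = (-0.0813,-1.8110)
  v6: (1-0.721)·(2.07,-0.49) + 0.721·(0.38,-0.57) = (0.8515,-0.5477)
Shoelace sum Σ(x_i·y_{i+1} − x_{i+1}·y_i):
  i=1: -0.6206·2.7582 − -1.7601·1.9559 = +1.7308 (running +1.7308)
  i=2: -1.7601·-0.4449 − -3.5452·2.7582 = +10.5614 (running +12.2922)
  i=3: -3.5452·-2.7544 − -2.9524·-0.4449 = +8.4513 (running +20.7435)
  i=4: -2.9524·-1.8110 − -0.0813·-2.7544 = +5.1228 (running +25.8663)
  i=5: -0.0813·-0.5477 − 0.8515·-1.8110 = +1.5867 (running +27.4530)
  i=6: 0.8515·1.9559 − -0.6206·-0.5477 = +1.3256 (running +28.7786)
Area = |Σ|/2 = |28.7786|/2 = 14.3893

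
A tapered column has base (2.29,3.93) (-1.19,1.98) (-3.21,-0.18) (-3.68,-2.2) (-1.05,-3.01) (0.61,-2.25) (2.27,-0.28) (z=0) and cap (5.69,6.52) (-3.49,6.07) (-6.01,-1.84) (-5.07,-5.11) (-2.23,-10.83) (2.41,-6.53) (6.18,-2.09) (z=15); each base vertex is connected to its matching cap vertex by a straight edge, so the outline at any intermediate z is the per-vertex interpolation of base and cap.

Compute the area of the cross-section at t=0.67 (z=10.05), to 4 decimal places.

Area at t=0.67: 95.6767

Cross-section at t=0.67: each vertex is (1-t)·p0[i] + t·p1[i].
  v1: (1-0.67)·(2.29,3.93) + 0.67·(5.69,6.52) = (4.5680,5.6653)
  v2: (1-0.67)·(-1.19,1.98) + 0.67·(-3.49,6.07) = (-2.7310,4.7203)
  v3: (1-0.67)·(-3.21,-0.18) + 0.67·(-6.01,-1.84) = (-5.0860,-1.2922)
  v4: (1-0.67)·(-3.68,-2.2) + 0.67·(-5.07,-5.11) = (-4.6113,-4.1497)
  v5: (1-0.67)·(-1.05,-3.01) + 0.67·(-2.23,-10.83) = (-1.8406,-8.2494)
  v6: (1-0.67)·(0.61,-2.25) + 0.67·(2.41,-6.53) = (1.8160,-5.1176)
  v7: (1-0.67)·(2.27,-0.28) + 0.67·(6.18,-2.09) = (4.8897,-1.4927)
Shoelace sum Σ(x_i·y_{i+1} − x_{i+1}·y_i):
  i=1: 4.5680·4.7203 − -2.7310·5.6653 = +37.0343 (running +37.0343)
  i=2: -2.7310·-1.2922 − -5.0860·4.7203 = +27.5364 (running +64.5707)
  i=3: -5.0860·-4.1497 − -4.6113·-1.2922 = +15.1467 (running +79.7174)
  i=4: -4.6113·-8.2494 − -1.8406·-4.1497 = +30.4025 (running +110.1199)
  i=5: -1.8406·-5.1176 − 1.8160·-8.2494 = +24.4004 (running +134.5202)
  i=6: 1.8160·-1.4927 − 4.8897·-5.1176 = +22.3128 (running +156.8330)
  i=7: 4.8897·5.6653 − 4.5680·-1.4927 = +34.5203 (running +191.3533)
Area = |Σ|/2 = |191.3533|/2 = 95.6767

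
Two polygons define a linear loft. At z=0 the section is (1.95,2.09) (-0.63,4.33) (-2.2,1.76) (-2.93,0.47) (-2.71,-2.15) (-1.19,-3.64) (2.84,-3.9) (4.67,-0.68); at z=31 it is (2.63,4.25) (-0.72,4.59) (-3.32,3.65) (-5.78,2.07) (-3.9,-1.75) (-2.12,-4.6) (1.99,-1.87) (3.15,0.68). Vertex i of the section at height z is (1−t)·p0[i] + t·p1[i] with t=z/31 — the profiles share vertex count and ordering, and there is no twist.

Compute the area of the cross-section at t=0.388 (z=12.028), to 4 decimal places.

Cross-section at t=0.388: each vertex is (1-t)·p0[i] + t·p1[i].
  v1: (1-0.388)·(1.95,2.09) + 0.388·(2.63,4.25) = (2.2138,2.9281)
  v2: (1-0.388)·(-0.63,4.33) + 0.388·(-0.72,4.59) = (-0.6649,4.4309)
  v3: (1-0.388)·(-2.2,1.76) + 0.388·(-3.32,3.65) = (-2.6346,2.4933)
  v4: (1-0.388)·(-2.93,0.47) + 0.388·(-5.78,2.07) = (-4.0358,1.0908)
  v5: (1-0.388)·(-2.71,-2.15) + 0.388·(-3.9,-1.75) = (-3.1717,-1.9948)
  v6: (1-0.388)·(-1.19,-3.64) + 0.388·(-2.12,-4.6) = (-1.5508,-4.0125)
  v7: (1-0.388)·(2.84,-3.9) + 0.388·(1.99,-1.87) = (2.5102,-3.1124)
  v8: (1-0.388)·(4.67,-0.68) + 0.388·(3.15,0.68) = (4.0802,-0.1523)
Shoelace sum Σ(x_i·y_{i+1} − x_{i+1}·y_i):
  i=1: 2.2138·4.4309 − -0.6649·2.9281 = +11.7562 (running +11.7562)
  i=2: -0.6649·2.4933 − -2.6346·4.4309 = +10.0156 (running +21.7718)
  i=3: -2.6346·1.0908 − -4.0358·2.4933 = +7.1888 (running +28.9605)
  i=4: -4.0358·-1.9948 − -3.1717·1.0908 = +11.5103 (running +40.4708)
  i=5: -3.1717·-4.0125 − -1.5508·-1.9948 = +9.6328 (running +50.1037)
  i=6: -1.5508·-3.1124 − 2.5102·-4.0125 = +14.8989 (running +65.0026)
  i=7: 2.5102·-0.1523 − 4.0802·-3.1124 = +12.3168 (running +77.3194)
  i=8: 4.0802·2.9281 − 2.2138·-0.1523 = +12.2845 (running +89.6039)
Area = |Σ|/2 = |89.6039|/2 = 44.8019

Area at t=0.388: 44.8019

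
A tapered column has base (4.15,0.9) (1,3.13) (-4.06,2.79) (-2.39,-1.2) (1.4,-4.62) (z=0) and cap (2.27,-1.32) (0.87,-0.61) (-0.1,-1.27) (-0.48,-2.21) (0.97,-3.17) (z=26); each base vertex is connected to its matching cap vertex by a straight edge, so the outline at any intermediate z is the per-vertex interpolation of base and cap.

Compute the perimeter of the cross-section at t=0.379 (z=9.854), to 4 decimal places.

Perimeter at t=0.379: 18.0000

Cross-section at t=0.379: each vertex is (1-t)·p0[i] + t·p1[i].
  v1: (1-0.379)·(4.15,0.9) + 0.379·(2.27,-1.32) = (3.4375,0.0586)
  v2: (1-0.379)·(1,3.13) + 0.379·(0.87,-0.61) = (0.9507,1.7125)
  v3: (1-0.379)·(-4.06,2.79) + 0.379·(-0.1,-1.27) = (-2.5592,1.2513)
  v4: (1-0.379)·(-2.39,-1.2) + 0.379·(-0.48,-2.21) = (-1.6661,-1.5828)
  v5: (1-0.379)·(1.4,-4.62) + 0.379·(0.97,-3.17) = (1.2370,-4.0705)
Perimeter = Σ |v_{i+1} − v_i|:
  edge 1→2: √(-2.4867² + 1.6539²) = 2.9865 (running 2.9865)
  edge 2→3: √(-3.5099² + -0.4613²) = 3.5401 (running 6.5266)
  edge 3→4: √(0.8930² + -2.8340²) = 2.9714 (running 9.4980)
  edge 4→5: √(2.9031² + -2.4877²) = 3.8232 (running 13.3212)
  edge 5→1: √(2.2005² + 4.1291²) = 4.6788 (running 18.0000)
Perimeter = 18.0000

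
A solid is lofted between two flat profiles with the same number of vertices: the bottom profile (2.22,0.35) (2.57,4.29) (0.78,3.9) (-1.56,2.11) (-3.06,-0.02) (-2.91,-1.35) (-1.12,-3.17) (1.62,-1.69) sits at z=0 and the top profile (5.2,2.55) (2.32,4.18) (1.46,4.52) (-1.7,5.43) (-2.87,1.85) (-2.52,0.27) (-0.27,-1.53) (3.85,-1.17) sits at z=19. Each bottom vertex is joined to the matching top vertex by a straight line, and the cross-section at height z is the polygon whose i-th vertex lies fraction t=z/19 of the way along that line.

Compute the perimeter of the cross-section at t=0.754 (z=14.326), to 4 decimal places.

Perimeter at t=0.754: 22.2415

Cross-section at t=0.754: each vertex is (1-t)·p0[i] + t·p1[i].
  v1: (1-0.754)·(2.22,0.35) + 0.754·(5.2,2.55) = (4.4669,2.0088)
  v2: (1-0.754)·(2.57,4.29) + 0.754·(2.32,4.18) = (2.3815,4.2071)
  v3: (1-0.754)·(0.78,3.9) + 0.754·(1.46,4.52) = (1.2927,4.3675)
  v4: (1-0.754)·(-1.56,2.11) + 0.754·(-1.7,5.43) = (-1.6656,4.6133)
  v5: (1-0.754)·(-3.06,-0.02) + 0.754·(-2.87,1.85) = (-2.9167,1.3900)
  v6: (1-0.754)·(-2.91,-1.35) + 0.754·(-2.52,0.27) = (-2.6159,-0.1285)
  v7: (1-0.754)·(-1.12,-3.17) + 0.754·(-0.27,-1.53) = (-0.4791,-1.9334)
  v8: (1-0.754)·(1.62,-1.69) + 0.754·(3.85,-1.17) = (3.3014,-1.2979)
Perimeter = Σ |v_{i+1} − v_i|:
  edge 1→2: √(-2.0854² + 2.1983²) = 3.0301 (running 3.0301)
  edge 2→3: √(-1.0888² + 0.1604²) = 1.1005 (running 4.1306)
  edge 3→4: √(-2.9583² + 0.2458²) = 2.9685 (running 7.0991)
  edge 4→5: √(-1.2512² + -3.2233²) = 3.4576 (running 10.5567)
  edge 5→6: √(0.3008² + -1.5185²) = 1.5480 (running 12.1047)
  edge 6→7: √(2.1368² + -1.8049²) = 2.7971 (running 14.9018)
  edge 7→8: √(3.7805² + 0.6355²) = 3.8336 (running 18.7354)
  edge 8→1: √(1.1655² + 3.3067²) = 3.5061 (running 22.2415)
Perimeter = 22.2415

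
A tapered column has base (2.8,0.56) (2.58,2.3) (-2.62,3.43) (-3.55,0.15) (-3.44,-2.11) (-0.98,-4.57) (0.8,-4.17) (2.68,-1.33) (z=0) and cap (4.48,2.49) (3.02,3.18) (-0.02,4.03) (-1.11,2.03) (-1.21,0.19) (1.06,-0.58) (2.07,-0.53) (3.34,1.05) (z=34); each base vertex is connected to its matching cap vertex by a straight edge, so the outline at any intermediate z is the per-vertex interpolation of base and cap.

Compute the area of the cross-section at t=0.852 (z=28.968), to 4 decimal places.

Area at t=0.852: 19.7809

Cross-section at t=0.852: each vertex is (1-t)·p0[i] + t·p1[i].
  v1: (1-0.852)·(2.8,0.56) + 0.852·(4.48,2.49) = (4.2314,2.2044)
  v2: (1-0.852)·(2.58,2.3) + 0.852·(3.02,3.18) = (2.9549,3.0498)
  v3: (1-0.852)·(-2.62,3.43) + 0.852·(-0.02,4.03) = (-0.4048,3.9412)
  v4: (1-0.852)·(-3.55,0.15) + 0.852·(-1.11,2.03) = (-1.4711,1.7518)
  v5: (1-0.852)·(-3.44,-2.11) + 0.852·(-1.21,0.19) = (-1.5400,-0.1504)
  v6: (1-0.852)·(-0.98,-4.57) + 0.852·(1.06,-0.58) = (0.7581,-1.1705)
  v7: (1-0.852)·(0.8,-4.17) + 0.852·(2.07,-0.53) = (1.8820,-1.0687)
  v8: (1-0.852)·(2.68,-1.33) + 0.852·(3.34,1.05) = (3.2423,0.6978)
Shoelace sum Σ(x_i·y_{i+1} − x_{i+1}·y_i):
  i=1: 4.2314·3.0498 − 2.9549·2.2044 = +6.3910 (running +6.3910)
  i=2: 2.9549·3.9412 − -0.4048·3.0498 = +12.8803 (running +19.2713)
  i=3: -0.4048·1.7518 − -1.4711·3.9412 = +5.0889 (running +24.3602)
  i=4: -1.4711·-0.1504 − -1.5400·1.7518 = +2.9190 (running +27.2792)
  i=5: -1.5400·-1.1705 − 0.7581·-0.1504 = +1.9167 (running +29.1959)
  i=6: 0.7581·-1.0687 − 1.8820·-1.1705 = +1.3928 (running +30.5887)
  i=7: 1.8820·0.6978 − 3.2423·-1.0687 = +4.7783 (running +35.3670)
  i=8: 3.2423·2.2044 − 4.2314·0.6978 = +4.1948 (running +39.5618)
Area = |Σ|/2 = |39.5618|/2 = 19.7809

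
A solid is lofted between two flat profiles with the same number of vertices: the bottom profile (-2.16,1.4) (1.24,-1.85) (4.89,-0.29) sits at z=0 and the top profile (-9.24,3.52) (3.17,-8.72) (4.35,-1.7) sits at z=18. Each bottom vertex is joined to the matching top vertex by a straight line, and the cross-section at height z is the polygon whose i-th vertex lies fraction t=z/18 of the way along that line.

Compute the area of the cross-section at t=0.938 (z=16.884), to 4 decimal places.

Area at t=0.938: 47.3797

Cross-section at t=0.938: each vertex is (1-t)·p0[i] + t·p1[i].
  v1: (1-0.938)·(-2.16,1.4) + 0.938·(-9.24,3.52) = (-8.8010,3.3886)
  v2: (1-0.938)·(1.24,-1.85) + 0.938·(3.17,-8.72) = (3.0503,-8.2941)
  v3: (1-0.938)·(4.89,-0.29) + 0.938·(4.35,-1.7) = (4.3835,-1.6126)
Shoelace sum Σ(x_i·y_{i+1} − x_{i+1}·y_i):
  i=1: -8.8010·-8.2941 − 3.0503·3.3886 = +62.6601 (running +62.6601)
  i=2: 3.0503·-1.6126 − 4.3835·-8.2941 = +31.4379 (running +94.0980)
  i=3: 4.3835·3.3886 − -8.8010·-1.6126 = +0.6613 (running +94.7593)
Area = |Σ|/2 = |94.7593|/2 = 47.3797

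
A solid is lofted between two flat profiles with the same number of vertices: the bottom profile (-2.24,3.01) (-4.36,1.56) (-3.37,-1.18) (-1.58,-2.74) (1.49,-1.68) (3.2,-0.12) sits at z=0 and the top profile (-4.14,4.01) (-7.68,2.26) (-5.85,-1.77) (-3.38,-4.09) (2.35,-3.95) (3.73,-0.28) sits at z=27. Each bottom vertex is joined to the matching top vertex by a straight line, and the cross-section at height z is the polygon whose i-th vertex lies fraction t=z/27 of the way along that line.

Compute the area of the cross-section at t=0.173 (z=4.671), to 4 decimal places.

Area at t=0.173: 29.2222

Cross-section at t=0.173: each vertex is (1-t)·p0[i] + t·p1[i].
  v1: (1-0.173)·(-2.24,3.01) + 0.173·(-4.14,4.01) = (-2.5687,3.1830)
  v2: (1-0.173)·(-4.36,1.56) + 0.173·(-7.68,2.26) = (-4.9344,1.6811)
  v3: (1-0.173)·(-3.37,-1.18) + 0.173·(-5.85,-1.77) = (-3.7990,-1.2821)
  v4: (1-0.173)·(-1.58,-2.74) + 0.173·(-3.38,-4.09) = (-1.8914,-2.9735)
  v5: (1-0.173)·(1.49,-1.68) + 0.173·(2.35,-3.95) = (1.6388,-2.0727)
  v6: (1-0.173)·(3.2,-0.12) + 0.173·(3.73,-0.28) = (3.2917,-0.1477)
Shoelace sum Σ(x_i·y_{i+1} − x_{i+1}·y_i):
  i=1: -2.5687·1.6811 − -4.9344·3.1830 = +11.3878 (running +11.3878)
  i=2: -4.9344·-1.2821 − -3.7990·1.6811 = +12.7128 (running +24.1006)
  i=3: -3.7990·-2.9735 − -1.8914·-1.2821 = +8.8717 (running +32.9723)
  i=4: -1.8914·-2.0727 − 1.6388·-2.9735 = +8.7933 (running +41.7656)
  i=5: 1.6388·-0.1477 − 3.2917·-2.0727 = +6.5807 (running +48.3463)
  i=6: 3.2917·3.1830 − -2.5687·-0.1477 = +10.0981 (running +58.4444)
Area = |Σ|/2 = |58.4444|/2 = 29.2222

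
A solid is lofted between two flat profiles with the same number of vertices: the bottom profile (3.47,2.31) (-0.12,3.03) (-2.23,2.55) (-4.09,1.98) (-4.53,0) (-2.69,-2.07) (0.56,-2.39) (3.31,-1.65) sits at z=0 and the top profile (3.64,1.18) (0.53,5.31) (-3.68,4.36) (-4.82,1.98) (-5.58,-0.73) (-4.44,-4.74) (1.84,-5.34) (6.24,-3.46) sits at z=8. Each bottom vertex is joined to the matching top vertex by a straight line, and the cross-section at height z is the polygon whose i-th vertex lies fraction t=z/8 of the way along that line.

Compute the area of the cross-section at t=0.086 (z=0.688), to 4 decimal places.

Cross-section at t=0.086: each vertex is (1-t)·p0[i] + t·p1[i].
  v1: (1-0.086)·(3.47,2.31) + 0.086·(3.64,1.18) = (3.4846,2.2128)
  v2: (1-0.086)·(-0.12,3.03) + 0.086·(0.53,5.31) = (-0.0641,3.2261)
  v3: (1-0.086)·(-2.23,2.55) + 0.086·(-3.68,4.36) = (-2.3547,2.7057)
  v4: (1-0.086)·(-4.09,1.98) + 0.086·(-4.82,1.98) = (-4.1528,1.9800)
  v5: (1-0.086)·(-4.53,0) + 0.086·(-5.58,-0.73) = (-4.6203,-0.0628)
  v6: (1-0.086)·(-2.69,-2.07) + 0.086·(-4.44,-4.74) = (-2.8405,-2.2996)
  v7: (1-0.086)·(0.56,-2.39) + 0.086·(1.84,-5.34) = (0.6701,-2.6437)
  v8: (1-0.086)·(3.31,-1.65) + 0.086·(6.24,-3.46) = (3.5620,-1.8057)
Shoelace sum Σ(x_i·y_{i+1} − x_{i+1}·y_i):
  i=1: 3.4846·3.2261 − -0.0641·2.2128 = +11.3835 (running +11.3835)
  i=2: -0.0641·2.7057 − -2.3547·3.2261 = +7.4230 (running +18.8065)
  i=3: -2.3547·1.9800 − -4.1528·2.7057 = +6.5737 (running +25.3802)
  i=4: -4.1528·-0.0628 − -4.6203·1.9800 = +9.4089 (running +34.7891)
  i=5: -4.6203·-2.2996 − -2.8405·-0.0628 = +10.4466 (running +45.2357)
  i=6: -2.8405·-2.6437 − 0.6701·-2.2996 = +9.0504 (running +54.2861)
  i=7: 0.6701·-1.8057 − 3.5620·-2.6437 = +8.2069 (running +62.4930)
  i=8: 3.5620·2.2128 − 3.4846·-1.8057 = +14.1741 (running +76.6670)
Area = |Σ|/2 = |76.6670|/2 = 38.3335

Area at t=0.086: 38.3335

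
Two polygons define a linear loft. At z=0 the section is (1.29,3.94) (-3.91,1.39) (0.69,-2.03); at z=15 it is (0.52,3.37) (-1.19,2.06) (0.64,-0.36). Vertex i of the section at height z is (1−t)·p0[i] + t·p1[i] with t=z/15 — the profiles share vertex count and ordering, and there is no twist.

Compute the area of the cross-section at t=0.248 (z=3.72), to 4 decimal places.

Cross-section at t=0.248: each vertex is (1-t)·p0[i] + t·p1[i].
  v1: (1-0.248)·(1.29,3.94) + 0.248·(0.52,3.37) = (1.0990,3.7986)
  v2: (1-0.248)·(-3.91,1.39) + 0.248·(-1.19,2.06) = (-3.2354,1.5562)
  v3: (1-0.248)·(0.69,-2.03) + 0.248·(0.64,-0.36) = (0.6776,-1.6158)
Shoelace sum Σ(x_i·y_{i+1} − x_{i+1}·y_i):
  i=1: 1.0990·1.5562 − -3.2354·3.7986 = +14.0006 (running +14.0006)
  i=2: -3.2354·-1.6158 − 0.6776·1.5562 = +4.1735 (running +18.1741)
  i=3: 0.6776·3.7986 − 1.0990·-1.6158 = +4.3498 (running +22.5239)
Area = |Σ|/2 = |22.5239|/2 = 11.2619

Area at t=0.248: 11.2619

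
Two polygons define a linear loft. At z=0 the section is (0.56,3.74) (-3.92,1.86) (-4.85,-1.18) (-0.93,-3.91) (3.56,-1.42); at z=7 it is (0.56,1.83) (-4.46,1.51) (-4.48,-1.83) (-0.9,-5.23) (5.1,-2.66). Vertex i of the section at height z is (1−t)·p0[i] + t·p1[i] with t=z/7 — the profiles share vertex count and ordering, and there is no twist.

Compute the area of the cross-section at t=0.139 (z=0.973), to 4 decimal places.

Area at t=0.139: 39.0285

Cross-section at t=0.139: each vertex is (1-t)·p0[i] + t·p1[i].
  v1: (1-0.139)·(0.56,3.74) + 0.139·(0.56,1.83) = (0.5600,3.4745)
  v2: (1-0.139)·(-3.92,1.86) + 0.139·(-4.46,1.51) = (-3.9951,1.8114)
  v3: (1-0.139)·(-4.85,-1.18) + 0.139·(-4.48,-1.83) = (-4.7986,-1.2703)
  v4: (1-0.139)·(-0.93,-3.91) + 0.139·(-0.9,-5.23) = (-0.9258,-4.0935)
  v5: (1-0.139)·(3.56,-1.42) + 0.139·(5.1,-2.66) = (3.7741,-1.5924)
Shoelace sum Σ(x_i·y_{i+1} − x_{i+1}·y_i):
  i=1: 0.5600·1.8114 − -3.9951·3.4745 = +14.8952 (running +14.8952)
  i=2: -3.9951·-1.2703 − -4.7986·1.8114 = +13.7670 (running +28.6622)
  i=3: -4.7986·-4.0935 − -0.9258·-1.2703 = +18.4667 (running +47.1290)
  i=4: -0.9258·-1.5924 − 3.7741·-4.0935 = +16.9233 (running +64.0523)
  i=5: 3.7741·3.4745 − 0.5600·-1.5924 = +14.0047 (running +78.0570)
Area = |Σ|/2 = |78.0570|/2 = 39.0285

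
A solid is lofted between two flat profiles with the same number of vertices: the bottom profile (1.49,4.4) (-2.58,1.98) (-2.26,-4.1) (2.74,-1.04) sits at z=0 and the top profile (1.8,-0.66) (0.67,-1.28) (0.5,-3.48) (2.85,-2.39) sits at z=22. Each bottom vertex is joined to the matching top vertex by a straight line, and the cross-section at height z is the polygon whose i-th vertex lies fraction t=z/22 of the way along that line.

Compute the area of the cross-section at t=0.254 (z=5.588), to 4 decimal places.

Area at t=0.254: 19.9222

Cross-section at t=0.254: each vertex is (1-t)·p0[i] + t·p1[i].
  v1: (1-0.254)·(1.49,4.4) + 0.254·(1.8,-0.66) = (1.5687,3.1148)
  v2: (1-0.254)·(-2.58,1.98) + 0.254·(0.67,-1.28) = (-1.7545,1.1520)
  v3: (1-0.254)·(-2.26,-4.1) + 0.254·(0.5,-3.48) = (-1.5590,-3.9425)
  v4: (1-0.254)·(2.74,-1.04) + 0.254·(2.85,-2.39) = (2.7679,-1.3829)
Shoelace sum Σ(x_i·y_{i+1} − x_{i+1}·y_i):
  i=1: 1.5687·1.1520 − -1.7545·3.1148 = +7.2720 (running +7.2720)
  i=2: -1.7545·-3.9425 − -1.5590·1.1520 = +8.7130 (running +15.9850)
  i=3: -1.5590·-1.3829 − 2.7679·-3.9425 = +13.0685 (running +29.0535)
  i=4: 2.7679·3.1148 − 1.5687·-1.3829 = +10.7909 (running +39.8444)
Area = |Σ|/2 = |39.8444|/2 = 19.9222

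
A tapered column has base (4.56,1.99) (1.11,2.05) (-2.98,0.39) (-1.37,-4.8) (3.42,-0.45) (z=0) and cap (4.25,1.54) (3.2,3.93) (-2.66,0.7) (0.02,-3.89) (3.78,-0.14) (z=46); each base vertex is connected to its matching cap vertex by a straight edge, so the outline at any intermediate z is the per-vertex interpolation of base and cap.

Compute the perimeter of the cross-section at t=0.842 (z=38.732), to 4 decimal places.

Cross-section at t=0.842: each vertex is (1-t)·p0[i] + t·p1[i].
  v1: (1-0.842)·(4.56,1.99) + 0.842·(4.25,1.54) = (4.2990,1.6111)
  v2: (1-0.842)·(1.11,2.05) + 0.842·(3.2,3.93) = (2.8698,3.6330)
  v3: (1-0.842)·(-2.98,0.39) + 0.842·(-2.66,0.7) = (-2.7106,0.6510)
  v4: (1-0.842)·(-1.37,-4.8) + 0.842·(0.02,-3.89) = (-0.1996,-4.0338)
  v5: (1-0.842)·(3.42,-0.45) + 0.842·(3.78,-0.14) = (3.7231,-0.1890)
Perimeter = Σ |v_{i+1} − v_i|:
  edge 1→2: √(-1.4292² + 2.0219²) = 2.4760 (running 2.4760)
  edge 2→3: √(-5.5803² + -2.9819²) = 6.3271 (running 8.8031)
  edge 3→4: √(2.5109² + -4.6848²) = 5.3153 (running 14.1184)
  edge 4→5: √(3.9227² + 3.8448²) = 5.4928 (running 19.6111)
  edge 5→1: √(0.5759² + 1.8001²) = 1.8899 (running 21.5011)
Perimeter = 21.5011

Perimeter at t=0.842: 21.5011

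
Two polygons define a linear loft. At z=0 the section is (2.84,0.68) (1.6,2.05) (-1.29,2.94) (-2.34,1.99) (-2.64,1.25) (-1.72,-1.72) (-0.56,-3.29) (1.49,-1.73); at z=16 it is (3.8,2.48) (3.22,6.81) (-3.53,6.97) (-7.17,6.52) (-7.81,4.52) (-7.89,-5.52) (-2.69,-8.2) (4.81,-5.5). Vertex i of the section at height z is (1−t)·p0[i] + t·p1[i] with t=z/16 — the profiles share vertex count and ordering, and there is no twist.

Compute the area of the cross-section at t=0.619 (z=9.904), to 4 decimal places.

Cross-section at t=0.619: each vertex is (1-t)·p0[i] + t·p1[i].
  v1: (1-0.619)·(2.84,0.68) + 0.619·(3.8,2.48) = (3.4342,1.7942)
  v2: (1-0.619)·(1.6,2.05) + 0.619·(3.22,6.81) = (2.6028,4.9964)
  v3: (1-0.619)·(-1.29,2.94) + 0.619·(-3.53,6.97) = (-2.6766,5.4346)
  v4: (1-0.619)·(-2.34,1.99) + 0.619·(-7.17,6.52) = (-5.3298,4.7941)
  v5: (1-0.619)·(-2.64,1.25) + 0.619·(-7.81,4.52) = (-5.8402,3.2741)
  v6: (1-0.619)·(-1.72,-1.72) + 0.619·(-7.89,-5.52) = (-5.5392,-4.0722)
  v7: (1-0.619)·(-0.56,-3.29) + 0.619·(-2.69,-8.2) = (-1.8785,-6.3293)
  v8: (1-0.619)·(1.49,-1.73) + 0.619·(4.81,-5.5) = (3.5451,-4.0636)
Shoelace sum Σ(x_i·y_{i+1} − x_{i+1}·y_i):
  i=1: 3.4342·4.9964 − 2.6028·1.7942 = +12.4891 (running +12.4891)
  i=2: 2.6028·5.4346 − -2.6766·4.9964 = +27.5183 (running +40.0073)
  i=3: -2.6766·4.7941 − -5.3298·5.4346 = +16.1334 (running +56.1407)
  i=4: -5.3298·3.2741 − -5.8402·4.7941 = +10.5481 (running +66.6888)
  i=5: -5.8402·-4.0722 − -5.5392·3.2741 = +41.9187 (running +108.6076)
  i=6: -5.5392·-6.3293 − -1.8785·-4.0722 = +27.4099 (running +136.0175)
  i=7: -1.8785·-4.0636 − 3.5451·-6.3293 = +30.0712 (running +166.0887)
  i=8: 3.5451·1.7942 − 3.4342·-4.0636 = +20.3161 (running +186.4048)
Area = |Σ|/2 = |186.4048|/2 = 93.2024

Area at t=0.619: 93.2024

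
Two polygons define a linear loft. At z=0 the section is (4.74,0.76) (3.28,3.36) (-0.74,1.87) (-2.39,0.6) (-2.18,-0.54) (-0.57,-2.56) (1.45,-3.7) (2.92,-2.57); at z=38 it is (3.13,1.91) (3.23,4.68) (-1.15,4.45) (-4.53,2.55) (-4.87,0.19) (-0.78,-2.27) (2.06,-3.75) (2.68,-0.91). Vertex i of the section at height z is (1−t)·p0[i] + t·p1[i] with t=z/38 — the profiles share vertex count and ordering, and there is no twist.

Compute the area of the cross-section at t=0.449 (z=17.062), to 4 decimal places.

Area at t=0.449: 36.3635

Cross-section at t=0.449: each vertex is (1-t)·p0[i] + t·p1[i].
  v1: (1-0.449)·(4.74,0.76) + 0.449·(3.13,1.91) = (4.0171,1.2763)
  v2: (1-0.449)·(3.28,3.36) + 0.449·(3.23,4.68) = (3.2575,3.9527)
  v3: (1-0.449)·(-0.74,1.87) + 0.449·(-1.15,4.45) = (-0.9241,3.0284)
  v4: (1-0.449)·(-2.39,0.6) + 0.449·(-4.53,2.55) = (-3.3509,1.4755)
  v5: (1-0.449)·(-2.18,-0.54) + 0.449·(-4.87,0.19) = (-3.3878,-0.2122)
  v6: (1-0.449)·(-0.57,-2.56) + 0.449·(-0.78,-2.27) = (-0.6643,-2.4298)
  v7: (1-0.449)·(1.45,-3.7) + 0.449·(2.06,-3.75) = (1.7239,-3.7225)
  v8: (1-0.449)·(2.92,-2.57) + 0.449·(2.68,-0.91) = (2.8122,-1.8247)
Shoelace sum Σ(x_i·y_{i+1} − x_{i+1}·y_i):
  i=1: 4.0171·3.9527 − 3.2575·1.2763 = +11.7206 (running +11.7206)
  i=2: 3.2575·3.0284 − -0.9241·3.9527 = +13.5179 (running +25.2384)
  i=3: -0.9241·1.4755 − -3.3509·3.0284 = +8.7843 (running +34.0227)
  i=4: -3.3509·-0.2122 − -3.3878·1.4755 = +5.7100 (running +39.7327)
  i=5: -3.3878·-2.4298 − -0.6643·-0.2122 = +8.0907 (running +47.8234)
  i=6: -0.6643·-3.7225 − 1.7239·-2.4298 = +6.6615 (running +54.4849)
  i=7: 1.7239·-1.8247 − 2.8122·-3.7225 = +7.3229 (running +61.8078)
  i=8: 2.8122·1.2763 − 4.0171·-1.8247 = +10.9193 (running +72.7271)
Area = |Σ|/2 = |72.7271|/2 = 36.3635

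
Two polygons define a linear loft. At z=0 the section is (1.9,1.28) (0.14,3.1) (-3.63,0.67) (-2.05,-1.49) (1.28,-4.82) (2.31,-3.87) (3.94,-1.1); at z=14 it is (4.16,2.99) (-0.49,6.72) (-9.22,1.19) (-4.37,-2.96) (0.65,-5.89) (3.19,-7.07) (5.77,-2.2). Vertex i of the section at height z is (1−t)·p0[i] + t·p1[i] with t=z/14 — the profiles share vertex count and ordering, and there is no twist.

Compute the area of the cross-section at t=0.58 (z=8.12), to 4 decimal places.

Area at t=0.58: 71.7608

Cross-section at t=0.58: each vertex is (1-t)·p0[i] + t·p1[i].
  v1: (1-0.58)·(1.9,1.28) + 0.58·(4.16,2.99) = (3.2108,2.2718)
  v2: (1-0.58)·(0.14,3.1) + 0.58·(-0.49,6.72) = (-0.2254,5.1996)
  v3: (1-0.58)·(-3.63,0.67) + 0.58·(-9.22,1.19) = (-6.8722,0.9716)
  v4: (1-0.58)·(-2.05,-1.49) + 0.58·(-4.37,-2.96) = (-3.3956,-2.3426)
  v5: (1-0.58)·(1.28,-4.82) + 0.58·(0.65,-5.89) = (0.9146,-5.4406)
  v6: (1-0.58)·(2.31,-3.87) + 0.58·(3.19,-7.07) = (2.8204,-5.7260)
  v7: (1-0.58)·(3.94,-1.1) + 0.58·(5.77,-2.2) = (5.0014,-1.7380)
Shoelace sum Σ(x_i·y_{i+1} − x_{i+1}·y_i):
  i=1: 3.2108·5.1996 − -0.2254·2.2718 = +17.2069 (running +17.2069)
  i=2: -0.2254·0.9716 − -6.8722·5.1996 = +35.5137 (running +52.7206)
  i=3: -6.8722·-2.3426 − -3.3956·0.9716 = +19.3980 (running +72.1186)
  i=4: -3.3956·-5.4406 − 0.9146·-2.3426 = +20.6166 (running +92.7353)
  i=5: 0.9146·-5.7260 − 2.8204·-5.4406 = +10.1077 (running +102.8429)
  i=6: 2.8204·-1.7380 − 5.0014·-5.7260 = +23.7362 (running +126.5791)
  i=7: 5.0014·2.2718 − 3.2108·-1.7380 = +16.9426 (running +143.5216)
Area = |Σ|/2 = |143.5216|/2 = 71.7608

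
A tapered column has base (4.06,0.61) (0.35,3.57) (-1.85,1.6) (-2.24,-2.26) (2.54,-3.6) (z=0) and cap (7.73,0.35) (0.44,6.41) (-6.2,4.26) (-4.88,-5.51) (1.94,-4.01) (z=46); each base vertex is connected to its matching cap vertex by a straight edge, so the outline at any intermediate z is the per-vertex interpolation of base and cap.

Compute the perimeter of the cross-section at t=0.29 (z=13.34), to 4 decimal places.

Cross-section at t=0.29: each vertex is (1-t)·p0[i] + t·p1[i].
  v1: (1-0.29)·(4.06,0.61) + 0.29·(7.73,0.35) = (5.1243,0.5346)
  v2: (1-0.29)·(0.35,3.57) + 0.29·(0.44,6.41) = (0.3761,4.3936)
  v3: (1-0.29)·(-1.85,1.6) + 0.29·(-6.2,4.26) = (-3.1115,2.3714)
  v4: (1-0.29)·(-2.24,-2.26) + 0.29·(-4.88,-5.51) = (-3.0056,-3.2025)
  v5: (1-0.29)·(2.54,-3.6) + 0.29·(1.94,-4.01) = (2.3660,-3.7189)
Perimeter = Σ |v_{i+1} − v_i|:
  edge 1→2: √(-4.7482² + 3.8590²) = 6.1186 (running 6.1186)
  edge 2→3: √(-3.4876² + -2.0222²) = 4.0315 (running 10.1501)
  edge 3→4: √(0.1059² + -5.5739²) = 5.5749 (running 15.7250)
  edge 4→5: √(5.3716² + -0.5164²) = 5.3964 (running 21.1213)
  edge 5→1: √(2.7583² + 4.2535²) = 5.0696 (running 26.1909)
Perimeter = 26.1909

Perimeter at t=0.29: 26.1909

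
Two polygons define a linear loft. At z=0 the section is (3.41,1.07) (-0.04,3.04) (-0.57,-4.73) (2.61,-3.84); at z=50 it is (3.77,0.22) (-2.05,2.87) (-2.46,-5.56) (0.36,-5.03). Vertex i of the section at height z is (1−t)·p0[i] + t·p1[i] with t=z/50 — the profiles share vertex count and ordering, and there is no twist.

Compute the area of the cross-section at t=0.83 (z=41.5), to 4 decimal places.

Cross-section at t=0.83: each vertex is (1-t)·p0[i] + t·p1[i].
  v1: (1-0.83)·(3.41,1.07) + 0.83·(3.77,0.22) = (3.7088,0.3645)
  v2: (1-0.83)·(-0.04,3.04) + 0.83·(-2.05,2.87) = (-1.7083,2.8989)
  v3: (1-0.83)·(-0.57,-4.73) + 0.83·(-2.46,-5.56) = (-2.1387,-5.4189)
  v4: (1-0.83)·(2.61,-3.84) + 0.83·(0.36,-5.03) = (0.7425,-4.8277)
Shoelace sum Σ(x_i·y_{i+1} − x_{i+1}·y_i):
  i=1: 3.7088·2.8989 − -1.7083·0.3645 = +11.3741 (running +11.3741)
  i=2: -1.7083·-5.4189 − -2.1387·2.8989 = +15.4570 (running +26.8311)
  i=3: -2.1387·-4.8277 − 0.7425·-5.4189 = +14.3485 (running +41.1796)
  i=4: 0.7425·0.3645 − 3.7088·-4.8277 = +18.1756 (running +59.3553)
Area = |Σ|/2 = |59.3553|/2 = 29.6776

Area at t=0.83: 29.6776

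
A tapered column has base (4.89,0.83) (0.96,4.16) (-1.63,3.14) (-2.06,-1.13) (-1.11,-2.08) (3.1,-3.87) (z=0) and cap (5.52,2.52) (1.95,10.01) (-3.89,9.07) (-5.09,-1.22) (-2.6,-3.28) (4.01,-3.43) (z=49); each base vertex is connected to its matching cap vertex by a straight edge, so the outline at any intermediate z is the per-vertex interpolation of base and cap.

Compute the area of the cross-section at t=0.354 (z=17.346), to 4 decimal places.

Area at t=0.354: 57.8532

Cross-section at t=0.354: each vertex is (1-t)·p0[i] + t·p1[i].
  v1: (1-0.354)·(4.89,0.83) + 0.354·(5.52,2.52) = (5.1130,1.4283)
  v2: (1-0.354)·(0.96,4.16) + 0.354·(1.95,10.01) = (1.3105,6.2309)
  v3: (1-0.354)·(-1.63,3.14) + 0.354·(-3.89,9.07) = (-2.4300,5.2392)
  v4: (1-0.354)·(-2.06,-1.13) + 0.354·(-5.09,-1.22) = (-3.1326,-1.1619)
  v5: (1-0.354)·(-1.11,-2.08) + 0.354·(-2.6,-3.28) = (-1.6375,-2.5048)
  v6: (1-0.354)·(3.1,-3.87) + 0.354·(4.01,-3.43) = (3.4221,-3.7142)
Shoelace sum Σ(x_i·y_{i+1} − x_{i+1}·y_i):
  i=1: 5.1130·6.2309 − 1.3105·1.4283 = +29.9870 (running +29.9870)
  i=2: 1.3105·5.2392 − -2.4300·6.2309 = +22.0071 (running +51.9942)
  i=3: -2.4300·-1.1619 − -3.1326·5.2392 = +19.2359 (running +71.2300)
  i=4: -3.1326·-2.5048 − -1.6375·-1.1619 = +5.9441 (running +77.1741)
  i=5: -1.6375·-3.7142 − 3.4221·-2.5048 = +14.6537 (running +91.8278)
  i=6: 3.4221·1.4283 − 5.1130·-3.7142 = +23.8787 (running +115.7065)
Area = |Σ|/2 = |115.7065|/2 = 57.8532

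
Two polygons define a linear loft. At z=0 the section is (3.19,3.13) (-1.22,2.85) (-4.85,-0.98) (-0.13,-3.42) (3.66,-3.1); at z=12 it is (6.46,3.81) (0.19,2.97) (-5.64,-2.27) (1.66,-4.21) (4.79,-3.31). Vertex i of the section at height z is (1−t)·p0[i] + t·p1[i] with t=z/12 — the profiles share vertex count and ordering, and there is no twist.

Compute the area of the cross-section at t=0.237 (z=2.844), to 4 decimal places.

Cross-section at t=0.237: each vertex is (1-t)·p0[i] + t·p1[i].
  v1: (1-0.237)·(3.19,3.13) + 0.237·(6.46,3.81) = (3.9650,3.2912)
  v2: (1-0.237)·(-1.22,2.85) + 0.237·(0.19,2.97) = (-0.8858,2.8784)
  v3: (1-0.237)·(-4.85,-0.98) + 0.237·(-5.64,-2.27) = (-5.0372,-1.2857)
  v4: (1-0.237)·(-0.13,-3.42) + 0.237·(1.66,-4.21) = (0.2942,-3.6072)
  v5: (1-0.237)·(3.66,-3.1) + 0.237·(4.79,-3.31) = (3.9278,-3.1498)
Shoelace sum Σ(x_i·y_{i+1} − x_{i+1}·y_i):
  i=1: 3.9650·2.8784 − -0.8858·3.2912 = +14.3284 (running +14.3284)
  i=2: -0.8858·-1.2857 − -5.0372·2.8784 = +15.6383 (running +29.9667)
  i=3: -5.0372·-3.6072 − 0.2942·-1.2857 = +18.5487 (running +48.5154)
  i=4: 0.2942·-3.1498 − 3.9278·-3.6072 = +13.2418 (running +61.7572)
  i=5: 3.9278·3.2912 − 3.9650·-3.1498 = +25.4159 (running +87.1731)
Area = |Σ|/2 = |87.1731|/2 = 43.5865

Area at t=0.237: 43.5865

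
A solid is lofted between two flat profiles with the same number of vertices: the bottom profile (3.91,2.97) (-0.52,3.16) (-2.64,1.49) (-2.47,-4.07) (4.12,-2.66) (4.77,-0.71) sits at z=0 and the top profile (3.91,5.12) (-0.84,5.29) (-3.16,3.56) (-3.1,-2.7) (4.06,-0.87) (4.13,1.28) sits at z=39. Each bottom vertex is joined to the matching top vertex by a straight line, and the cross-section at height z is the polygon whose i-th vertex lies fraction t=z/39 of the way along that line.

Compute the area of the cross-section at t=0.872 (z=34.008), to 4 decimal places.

Cross-section at t=0.872: each vertex is (1-t)·p0[i] + t·p1[i].
  v1: (1-0.872)·(3.91,2.97) + 0.872·(3.91,5.12) = (3.9100,4.8448)
  v2: (1-0.872)·(-0.52,3.16) + 0.872·(-0.84,5.29) = (-0.7990,5.0174)
  v3: (1-0.872)·(-2.64,1.49) + 0.872·(-3.16,3.56) = (-3.0934,3.2950)
  v4: (1-0.872)·(-2.47,-4.07) + 0.872·(-3.1,-2.7) = (-3.0194,-2.8754)
  v5: (1-0.872)·(4.12,-2.66) + 0.872·(4.06,-0.87) = (4.0677,-1.0991)
  v6: (1-0.872)·(4.77,-0.71) + 0.872·(4.13,1.28) = (4.2119,1.0253)
Shoelace sum Σ(x_i·y_{i+1} − x_{i+1}·y_i):
  i=1: 3.9100·5.0174 − -0.7990·4.8448 = +23.4891 (running +23.4891)
  i=2: -0.7990·3.2950 − -3.0934·5.0174 = +12.8880 (running +36.3771)
  i=3: -3.0934·-2.8754 − -3.0194·3.2950 = +18.8437 (running +55.2208)
  i=4: -3.0194·-1.0991 − 4.0677·-2.8754 = +15.0147 (running +70.2354)
  i=5: 4.0677·1.0253 − 4.2119·-1.0991 = +8.7999 (running +79.0354)
  i=6: 4.2119·4.8448 − 3.9100·1.0253 = +16.3971 (running +95.4324)
Area = |Σ|/2 = |95.4324|/2 = 47.7162

Area at t=0.872: 47.7162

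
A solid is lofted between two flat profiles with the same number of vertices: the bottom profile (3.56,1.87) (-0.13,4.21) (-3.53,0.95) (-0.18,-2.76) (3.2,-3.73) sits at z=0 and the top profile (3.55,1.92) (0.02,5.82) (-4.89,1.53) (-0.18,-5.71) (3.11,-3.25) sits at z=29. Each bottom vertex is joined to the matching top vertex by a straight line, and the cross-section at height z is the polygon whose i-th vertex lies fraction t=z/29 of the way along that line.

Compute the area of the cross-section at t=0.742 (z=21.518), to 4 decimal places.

Area at t=0.742: 50.2645

Cross-section at t=0.742: each vertex is (1-t)·p0[i] + t·p1[i].
  v1: (1-0.742)·(3.56,1.87) + 0.742·(3.55,1.92) = (3.5526,1.9071)
  v2: (1-0.742)·(-0.13,4.21) + 0.742·(0.02,5.82) = (-0.0187,5.4046)
  v3: (1-0.742)·(-3.53,0.95) + 0.742·(-4.89,1.53) = (-4.5391,1.3804)
  v4: (1-0.742)·(-0.18,-2.76) + 0.742·(-0.18,-5.71) = (-0.1800,-4.9489)
  v5: (1-0.742)·(3.2,-3.73) + 0.742·(3.11,-3.25) = (3.1332,-3.3738)
Shoelace sum Σ(x_i·y_{i+1} − x_{i+1}·y_i):
  i=1: 3.5526·5.4046 − -0.0187·1.9071 = +19.2360 (running +19.2360)
  i=2: -0.0187·1.3804 − -4.5391·5.4046 = +24.5064 (running +43.7424)
  i=3: -4.5391·-4.9489 − -0.1800·1.3804 = +22.7121 (running +66.4545)
  i=4: -0.1800·-3.3738 − 3.1332·-4.9489 = +16.1133 (running +82.5678)
  i=5: 3.1332·1.9071 − 3.5526·-3.3738 = +17.9612 (running +100.5290)
Area = |Σ|/2 = |100.5290|/2 = 50.2645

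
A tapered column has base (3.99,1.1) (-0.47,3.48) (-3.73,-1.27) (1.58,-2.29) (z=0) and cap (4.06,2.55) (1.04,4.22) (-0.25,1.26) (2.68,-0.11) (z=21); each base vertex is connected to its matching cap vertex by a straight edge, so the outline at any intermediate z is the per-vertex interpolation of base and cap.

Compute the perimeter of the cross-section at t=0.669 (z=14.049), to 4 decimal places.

Perimeter at t=0.669: 15.3278

Cross-section at t=0.669: each vertex is (1-t)·p0[i] + t·p1[i].
  v1: (1-0.669)·(3.99,1.1) + 0.669·(4.06,2.55) = (4.0368,2.0701)
  v2: (1-0.669)·(-0.47,3.48) + 0.669·(1.04,4.22) = (0.5402,3.9751)
  v3: (1-0.669)·(-3.73,-1.27) + 0.669·(-0.25,1.26) = (-1.4019,0.4226)
  v4: (1-0.669)·(1.58,-2.29) + 0.669·(2.68,-0.11) = (2.3159,-0.8316)
Perimeter = Σ |v_{i+1} − v_i|:
  edge 1→2: √(-3.4966² + 1.9050²) = 3.9819 (running 3.9819)
  edge 2→3: √(-1.9421² + -3.5525²) = 4.0487 (running 8.0306)
  edge 3→4: √(3.7178² + -1.2542²) = 3.9236 (running 11.9542)
  edge 4→1: √(1.7209² + 2.9016²) = 3.3736 (running 15.3278)
Perimeter = 15.3278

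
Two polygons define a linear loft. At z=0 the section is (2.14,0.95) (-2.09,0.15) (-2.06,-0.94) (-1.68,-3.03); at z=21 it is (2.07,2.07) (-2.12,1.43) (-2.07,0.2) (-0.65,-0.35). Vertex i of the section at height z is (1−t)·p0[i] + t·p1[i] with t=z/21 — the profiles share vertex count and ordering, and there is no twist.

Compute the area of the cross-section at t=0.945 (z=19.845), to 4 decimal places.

Cross-section at t=0.945: each vertex is (1-t)·p0[i] + t·p1[i].
  v1: (1-0.945)·(2.14,0.95) + 0.945·(2.07,2.07) = (2.0738,2.0084)
  v2: (1-0.945)·(-2.09,0.15) + 0.945·(-2.12,1.43) = (-2.1183,1.3596)
  v3: (1-0.945)·(-2.06,-0.94) + 0.945·(-2.07,0.2) = (-2.0694,0.1373)
  v4: (1-0.945)·(-1.68,-3.03) + 0.945·(-0.65,-0.35) = (-0.7067,-0.4974)
Shoelace sum Σ(x_i·y_{i+1} − x_{i+1}·y_i):
  i=1: 2.0738·1.3596 − -2.1183·2.0084 = +7.0741 (running +7.0741)
  i=2: -2.1183·0.1373 − -2.0694·1.3596 = +2.5228 (running +9.5969)
  i=3: -2.0694·-0.4974 − -0.7067·0.1373 = +1.1264 (running +10.7232)
  i=4: -0.7067·2.0084 − 2.0738·-0.4974 = -0.3877 (running +10.3355)
Area = |Σ|/2 = |10.3355|/2 = 5.1678

Area at t=0.945: 5.1678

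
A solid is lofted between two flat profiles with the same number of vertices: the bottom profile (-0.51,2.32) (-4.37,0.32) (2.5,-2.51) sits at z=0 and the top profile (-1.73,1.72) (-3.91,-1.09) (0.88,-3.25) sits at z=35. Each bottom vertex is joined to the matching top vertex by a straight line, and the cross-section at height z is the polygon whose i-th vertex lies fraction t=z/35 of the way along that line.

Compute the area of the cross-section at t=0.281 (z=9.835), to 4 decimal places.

Area at t=0.281: 11.4758

Cross-section at t=0.281: each vertex is (1-t)·p0[i] + t·p1[i].
  v1: (1-0.281)·(-0.51,2.32) + 0.281·(-1.73,1.72) = (-0.8528,2.1514)
  v2: (1-0.281)·(-4.37,0.32) + 0.281·(-3.91,-1.09) = (-4.2407,-0.0762)
  v3: (1-0.281)·(2.5,-2.51) + 0.281·(0.88,-3.25) = (2.0448,-2.7179)
Shoelace sum Σ(x_i·y_{i+1} − x_{i+1}·y_i):
  i=1: -0.8528·-0.0762 − -4.2407·2.1514 = +9.1885 (running +9.1885)
  i=2: -4.2407·-2.7179 − 2.0448·-0.0762 = +11.6819 (running +20.8704)
  i=3: 2.0448·2.1514 − -0.8528·-2.7179 = +2.0812 (running +22.9517)
Area = |Σ|/2 = |22.9517|/2 = 11.4758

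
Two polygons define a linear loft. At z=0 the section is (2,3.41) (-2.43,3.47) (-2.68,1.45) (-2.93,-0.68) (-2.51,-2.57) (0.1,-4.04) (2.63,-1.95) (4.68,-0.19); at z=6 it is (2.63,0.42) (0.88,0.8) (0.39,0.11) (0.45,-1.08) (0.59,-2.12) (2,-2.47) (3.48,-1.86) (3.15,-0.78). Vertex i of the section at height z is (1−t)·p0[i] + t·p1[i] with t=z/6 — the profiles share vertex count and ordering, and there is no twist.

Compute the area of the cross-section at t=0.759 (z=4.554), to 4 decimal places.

Area at t=0.759: 12.8106

Cross-section at t=0.759: each vertex is (1-t)·p0[i] + t·p1[i].
  v1: (1-0.759)·(2,3.41) + 0.759·(2.63,0.42) = (2.4782,1.1406)
  v2: (1-0.759)·(-2.43,3.47) + 0.759·(0.88,0.8) = (0.0823,1.4435)
  v3: (1-0.759)·(-2.68,1.45) + 0.759·(0.39,0.11) = (-0.3499,0.4329)
  v4: (1-0.759)·(-2.93,-0.68) + 0.759·(0.45,-1.08) = (-0.3646,-0.9836)
  v5: (1-0.759)·(-2.51,-2.57) + 0.759·(0.59,-2.12) = (-0.1571,-2.2285)
  v6: (1-0.759)·(0.1,-4.04) + 0.759·(2,-2.47) = (1.5421,-2.8484)
  v7: (1-0.759)·(2.63,-1.95) + 0.759·(3.48,-1.86) = (3.2752,-1.8817)
  v8: (1-0.759)·(4.68,-0.19) + 0.759·(3.15,-0.78) = (3.5187,-0.6378)
Shoelace sum Σ(x_i·y_{i+1} − x_{i+1}·y_i):
  i=1: 2.4782·1.4435 − 0.0823·1.1406 = +3.4833 (running +3.4833)
  i=2: 0.0823·0.4329 − -0.3499·1.4435 = +0.5407 (running +4.0240)
  i=3: -0.3499·-0.9836 − -0.3646·0.4329 = +0.5020 (running +4.5259)
  i=4: -0.3646·-2.2285 − -0.1571·-0.9836 = +0.6579 (running +5.1839)
  i=5: -0.1571·-2.8484 − 1.5421·-2.2285 = +3.8840 (running +9.0678)
  i=6: 1.5421·-1.8817 − 3.2752·-2.8484 = +6.4271 (running +15.4949)
  i=7: 3.2752·-0.6378 − 3.5187·-1.8817 = +4.5322 (running +20.0271)
  i=8: 3.5187·1.1406 − 2.4782·-0.6378 = +5.5940 (running +25.6212)
Area = |Σ|/2 = |25.6212|/2 = 12.8106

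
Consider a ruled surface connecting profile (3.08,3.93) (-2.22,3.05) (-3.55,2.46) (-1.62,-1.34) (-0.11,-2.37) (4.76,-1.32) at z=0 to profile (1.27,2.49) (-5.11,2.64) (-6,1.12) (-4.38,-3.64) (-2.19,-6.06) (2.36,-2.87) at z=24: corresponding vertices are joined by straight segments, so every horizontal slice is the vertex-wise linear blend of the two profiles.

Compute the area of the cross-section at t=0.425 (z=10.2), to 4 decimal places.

Area at t=0.425: 41.5324

Cross-section at t=0.425: each vertex is (1-t)·p0[i] + t·p1[i].
  v1: (1-0.425)·(3.08,3.93) + 0.425·(1.27,2.49) = (2.3107,3.3180)
  v2: (1-0.425)·(-2.22,3.05) + 0.425·(-5.11,2.64) = (-3.4483,2.8758)
  v3: (1-0.425)·(-3.55,2.46) + 0.425·(-6,1.12) = (-4.5912,1.8905)
  v4: (1-0.425)·(-1.62,-1.34) + 0.425·(-4.38,-3.64) = (-2.7930,-2.3175)
  v5: (1-0.425)·(-0.11,-2.37) + 0.425·(-2.19,-6.06) = (-0.9940,-3.9383)
  v6: (1-0.425)·(4.76,-1.32) + 0.425·(2.36,-2.87) = (3.7400,-1.9788)
Shoelace sum Σ(x_i·y_{i+1} − x_{i+1}·y_i):
  i=1: 2.3107·2.8758 − -3.4483·3.3180 = +18.0864 (running +18.0864)
  i=2: -3.4483·1.8905 − -4.5912·2.8758 = +6.6844 (running +24.7708)
  i=3: -4.5912·-2.3175 − -2.7930·1.8905 = +15.9204 (running +40.6912)
  i=4: -2.7930·-3.9383 − -0.9940·-2.3175 = +8.6959 (running +49.3871)
  i=5: -0.9940·-1.9788 − 3.7400·-3.9383 = +16.6959 (running +66.0831)
  i=6: 3.7400·3.3180 − 2.3107·-1.9788 = +16.9817 (running +83.0648)
Area = |Σ|/2 = |83.0648|/2 = 41.5324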